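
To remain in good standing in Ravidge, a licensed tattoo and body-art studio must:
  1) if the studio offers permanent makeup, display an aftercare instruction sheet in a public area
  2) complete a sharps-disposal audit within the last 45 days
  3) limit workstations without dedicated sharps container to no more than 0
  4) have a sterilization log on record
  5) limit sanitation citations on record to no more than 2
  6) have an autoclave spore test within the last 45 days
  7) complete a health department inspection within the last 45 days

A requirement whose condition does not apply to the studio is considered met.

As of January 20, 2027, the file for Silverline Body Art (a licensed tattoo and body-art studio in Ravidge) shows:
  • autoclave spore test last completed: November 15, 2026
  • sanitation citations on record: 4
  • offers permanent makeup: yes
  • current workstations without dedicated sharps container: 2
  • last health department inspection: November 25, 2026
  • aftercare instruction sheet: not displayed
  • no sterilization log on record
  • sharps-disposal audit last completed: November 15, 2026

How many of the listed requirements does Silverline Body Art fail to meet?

7

1. condition 'offers permanent makeup' holds; aftercare instruction sheet absent → not met
2. sharps-disposal audit 66 days ago vs limit 45 → not met
3. workstations without dedicated sharps container 2 > 0 → not met
4. sterilization log absent → not met
5. sanitation citations on record 4 > 2 → not met
6. autoclave spore test 66 days ago vs limit 45 → not met
7. health department inspection 56 days ago vs limit 45 → not met
Not met: 7 of 7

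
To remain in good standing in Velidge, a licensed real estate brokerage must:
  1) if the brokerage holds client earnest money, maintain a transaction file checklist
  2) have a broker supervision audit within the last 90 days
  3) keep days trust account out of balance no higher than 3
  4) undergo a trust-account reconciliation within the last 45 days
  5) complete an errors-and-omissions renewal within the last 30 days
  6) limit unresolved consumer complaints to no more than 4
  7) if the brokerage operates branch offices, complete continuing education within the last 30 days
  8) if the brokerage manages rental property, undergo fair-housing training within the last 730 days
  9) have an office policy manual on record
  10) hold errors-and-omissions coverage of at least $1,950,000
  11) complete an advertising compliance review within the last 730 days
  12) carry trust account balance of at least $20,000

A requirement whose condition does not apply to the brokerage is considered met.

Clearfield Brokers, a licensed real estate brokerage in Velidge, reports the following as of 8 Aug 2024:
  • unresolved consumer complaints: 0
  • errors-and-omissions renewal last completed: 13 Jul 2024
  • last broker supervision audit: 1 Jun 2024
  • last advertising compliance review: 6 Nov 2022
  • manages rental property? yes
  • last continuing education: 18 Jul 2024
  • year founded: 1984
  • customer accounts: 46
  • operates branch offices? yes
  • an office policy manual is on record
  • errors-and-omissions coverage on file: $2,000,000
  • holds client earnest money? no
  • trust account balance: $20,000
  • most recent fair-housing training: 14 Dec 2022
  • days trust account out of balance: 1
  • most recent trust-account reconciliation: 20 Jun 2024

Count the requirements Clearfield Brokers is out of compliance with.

1. condition 'holds client earnest money' does not hold → requirement n/a → met
2. broker supervision audit 68 days ago vs limit 90 → met
3. days trust account out of balance 1 ≤ 3 → met
4. trust-account reconciliation 49 days ago vs limit 45 → not met
5. errors-and-omissions renewal 26 days ago vs limit 30 → met
6. unresolved consumer complaints 0 ≤ 4 → met
7. condition 'operates branch offices' holds; continuing education 21 days ago vs limit 30 → met
8. condition 'manages rental property' holds; fair-housing training 603 days ago vs limit 730 → met
9. office policy manual present → met
10. errors-and-omissions coverage $2,000,000 ≥ $1,950,000 → met
11. advertising compliance review 641 days ago vs limit 730 → met
12. trust account balance $20,000 ≥ $20,000 → met
Not met: 1 of 12

1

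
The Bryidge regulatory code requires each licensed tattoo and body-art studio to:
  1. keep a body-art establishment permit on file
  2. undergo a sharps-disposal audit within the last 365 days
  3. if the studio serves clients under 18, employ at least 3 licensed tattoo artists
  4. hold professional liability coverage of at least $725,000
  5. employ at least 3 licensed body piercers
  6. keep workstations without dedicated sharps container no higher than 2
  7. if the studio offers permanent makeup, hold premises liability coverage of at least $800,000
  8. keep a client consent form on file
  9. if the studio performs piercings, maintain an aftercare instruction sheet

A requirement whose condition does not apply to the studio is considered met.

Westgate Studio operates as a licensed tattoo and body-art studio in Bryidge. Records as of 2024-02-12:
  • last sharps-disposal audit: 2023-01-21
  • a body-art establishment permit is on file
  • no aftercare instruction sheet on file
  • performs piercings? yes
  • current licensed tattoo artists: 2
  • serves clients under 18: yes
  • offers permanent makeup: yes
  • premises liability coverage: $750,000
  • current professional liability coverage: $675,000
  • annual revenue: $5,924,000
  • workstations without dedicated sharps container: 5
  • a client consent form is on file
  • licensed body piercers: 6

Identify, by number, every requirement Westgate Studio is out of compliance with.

2, 3, 4, 6, 7, 9

1. body-art establishment permit present → met
2. sharps-disposal audit 387 days ago vs limit 365 → not met
3. condition 'serves clients under 18' holds; licensed tattoo artists 2 < 3 → not met
4. professional liability coverage $675,000 < $725,000 → not met
5. licensed body piercers 6 ≥ 3 → met
6. workstations without dedicated sharps container 5 > 2 → not met
7. condition 'offers permanent makeup' holds; premises liability coverage $750,000 < $800,000 → not met
8. client consent form present → met
9. condition 'performs piercings' holds; aftercare instruction sheet absent → not met
Not met: 2, 3, 4, 6, 7, 9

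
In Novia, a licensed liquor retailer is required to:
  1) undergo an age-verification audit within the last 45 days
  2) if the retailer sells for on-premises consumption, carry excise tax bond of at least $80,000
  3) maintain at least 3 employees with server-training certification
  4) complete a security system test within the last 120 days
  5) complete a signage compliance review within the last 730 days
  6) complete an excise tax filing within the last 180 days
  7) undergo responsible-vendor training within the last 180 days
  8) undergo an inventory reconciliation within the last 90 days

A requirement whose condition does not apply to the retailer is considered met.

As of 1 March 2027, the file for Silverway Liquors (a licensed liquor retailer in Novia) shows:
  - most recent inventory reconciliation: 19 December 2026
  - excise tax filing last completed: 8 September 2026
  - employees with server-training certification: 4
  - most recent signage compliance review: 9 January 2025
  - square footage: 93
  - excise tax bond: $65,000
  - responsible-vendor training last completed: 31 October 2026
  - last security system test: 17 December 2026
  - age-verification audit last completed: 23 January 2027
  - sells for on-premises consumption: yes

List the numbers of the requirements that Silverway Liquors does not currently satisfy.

1. age-verification audit 37 days ago vs limit 45 → met
2. condition 'sells for on-premises consumption' holds; excise tax bond $65,000 < $80,000 → not met
3. employees with server-training certification 4 ≥ 3 → met
4. security system test 74 days ago vs limit 120 → met
5. signage compliance review 781 days ago vs limit 730 → not met
6. excise tax filing 174 days ago vs limit 180 → met
7. responsible-vendor training 121 days ago vs limit 180 → met
8. inventory reconciliation 72 days ago vs limit 90 → met
Not met: 2, 5

2, 5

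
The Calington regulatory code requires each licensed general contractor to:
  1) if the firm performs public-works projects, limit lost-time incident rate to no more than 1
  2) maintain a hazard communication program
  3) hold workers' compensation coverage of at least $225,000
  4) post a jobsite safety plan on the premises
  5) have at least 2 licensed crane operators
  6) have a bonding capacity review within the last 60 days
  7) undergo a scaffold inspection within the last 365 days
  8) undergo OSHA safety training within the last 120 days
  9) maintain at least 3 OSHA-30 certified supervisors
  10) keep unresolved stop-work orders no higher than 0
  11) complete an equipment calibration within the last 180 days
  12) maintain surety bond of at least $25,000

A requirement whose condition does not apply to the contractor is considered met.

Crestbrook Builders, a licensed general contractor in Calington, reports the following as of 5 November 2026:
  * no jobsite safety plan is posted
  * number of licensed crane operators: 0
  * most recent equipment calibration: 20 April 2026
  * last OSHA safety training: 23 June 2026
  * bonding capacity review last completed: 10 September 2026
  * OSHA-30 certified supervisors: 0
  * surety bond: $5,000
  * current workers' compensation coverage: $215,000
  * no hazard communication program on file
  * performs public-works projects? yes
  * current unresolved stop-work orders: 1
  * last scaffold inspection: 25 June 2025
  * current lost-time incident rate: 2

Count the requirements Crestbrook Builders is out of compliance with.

11

1. condition 'performs public-works projects' holds; lost-time incident rate 2 > 1 → not met
2. hazard communication program absent → not met
3. workers' compensation coverage $215,000 < $225,000 → not met
4. jobsite safety plan absent → not met
5. licensed crane operators 0 < 2 → not met
6. bonding capacity review 56 days ago vs limit 60 → met
7. scaffold inspection 498 days ago vs limit 365 → not met
8. OSHA safety training 135 days ago vs limit 120 → not met
9. OSHA-30 certified supervisors 0 < 3 → not met
10. unresolved stop-work orders 1 > 0 → not met
11. equipment calibration 199 days ago vs limit 180 → not met
12. surety bond $5,000 < $25,000 → not met
Not met: 11 of 12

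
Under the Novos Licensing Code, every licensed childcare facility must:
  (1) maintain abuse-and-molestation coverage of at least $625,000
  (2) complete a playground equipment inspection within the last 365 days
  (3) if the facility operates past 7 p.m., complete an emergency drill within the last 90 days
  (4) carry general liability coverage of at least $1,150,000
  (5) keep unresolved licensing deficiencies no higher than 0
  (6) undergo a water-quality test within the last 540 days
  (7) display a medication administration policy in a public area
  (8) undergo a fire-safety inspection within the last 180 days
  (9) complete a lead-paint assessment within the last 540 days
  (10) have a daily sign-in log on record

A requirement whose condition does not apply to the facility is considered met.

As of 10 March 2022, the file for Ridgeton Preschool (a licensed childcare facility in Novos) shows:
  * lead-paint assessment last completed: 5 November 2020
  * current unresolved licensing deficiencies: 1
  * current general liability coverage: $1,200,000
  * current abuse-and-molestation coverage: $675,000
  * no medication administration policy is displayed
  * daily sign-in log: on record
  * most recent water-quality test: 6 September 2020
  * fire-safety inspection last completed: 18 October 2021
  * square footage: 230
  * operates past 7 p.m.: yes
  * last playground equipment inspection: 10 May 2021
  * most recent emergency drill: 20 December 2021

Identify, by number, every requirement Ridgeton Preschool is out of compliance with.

1. abuse-and-molestation coverage $675,000 ≥ $625,000 → met
2. playground equipment inspection 304 days ago vs limit 365 → met
3. condition 'operates past 7 p.m.' holds; emergency drill 80 days ago vs limit 90 → met
4. general liability coverage $1,200,000 ≥ $1,150,000 → met
5. unresolved licensing deficiencies 1 > 0 → not met
6. water-quality test 550 days ago vs limit 540 → not met
7. medication administration policy absent → not met
8. fire-safety inspection 143 days ago vs limit 180 → met
9. lead-paint assessment 490 days ago vs limit 540 → met
10. daily sign-in log present → met
Not met: 5, 6, 7

5, 6, 7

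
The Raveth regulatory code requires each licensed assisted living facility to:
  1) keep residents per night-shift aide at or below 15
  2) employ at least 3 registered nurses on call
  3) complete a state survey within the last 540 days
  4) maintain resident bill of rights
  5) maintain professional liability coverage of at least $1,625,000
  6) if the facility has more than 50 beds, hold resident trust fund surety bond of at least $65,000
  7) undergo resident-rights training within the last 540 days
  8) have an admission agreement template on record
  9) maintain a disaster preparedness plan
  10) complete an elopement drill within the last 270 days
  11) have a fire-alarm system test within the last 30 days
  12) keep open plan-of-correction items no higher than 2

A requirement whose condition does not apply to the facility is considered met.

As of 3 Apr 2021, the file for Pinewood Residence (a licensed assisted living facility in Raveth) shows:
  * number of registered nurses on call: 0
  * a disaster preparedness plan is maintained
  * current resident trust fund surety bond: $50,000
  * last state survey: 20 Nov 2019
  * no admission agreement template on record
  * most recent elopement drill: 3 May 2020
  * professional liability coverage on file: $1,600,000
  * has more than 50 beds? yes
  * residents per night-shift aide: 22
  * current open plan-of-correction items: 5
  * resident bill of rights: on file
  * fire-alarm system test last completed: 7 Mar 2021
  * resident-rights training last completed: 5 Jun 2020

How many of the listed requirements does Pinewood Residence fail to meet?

1. residents per night-shift aide 22 > 15 → not met
2. registered nurses on call 0 < 3 → not met
3. state survey 500 days ago vs limit 540 → met
4. resident bill of rights present → met
5. professional liability coverage $1,600,000 < $1,625,000 → not met
6. condition 'has more than 50 beds' holds; resident trust fund surety bond $50,000 < $65,000 → not met
7. resident-rights training 302 days ago vs limit 540 → met
8. admission agreement template absent → not met
9. disaster preparedness plan present → met
10. elopement drill 335 days ago vs limit 270 → not met
11. fire-alarm system test 27 days ago vs limit 30 → met
12. open plan-of-correction items 5 > 2 → not met
Not met: 7 of 12

7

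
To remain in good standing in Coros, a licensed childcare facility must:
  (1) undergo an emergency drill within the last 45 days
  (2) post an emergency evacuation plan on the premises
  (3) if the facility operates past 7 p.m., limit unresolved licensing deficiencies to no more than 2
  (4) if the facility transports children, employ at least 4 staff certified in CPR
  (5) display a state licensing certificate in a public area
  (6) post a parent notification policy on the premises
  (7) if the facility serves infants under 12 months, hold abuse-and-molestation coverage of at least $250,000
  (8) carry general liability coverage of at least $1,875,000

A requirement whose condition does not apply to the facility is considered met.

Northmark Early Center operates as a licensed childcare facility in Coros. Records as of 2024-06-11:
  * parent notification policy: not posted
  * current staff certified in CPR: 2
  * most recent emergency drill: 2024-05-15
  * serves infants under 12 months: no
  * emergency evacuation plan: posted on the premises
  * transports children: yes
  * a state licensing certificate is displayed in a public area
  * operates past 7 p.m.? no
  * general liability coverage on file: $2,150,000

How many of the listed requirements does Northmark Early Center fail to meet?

1. emergency drill 27 days ago vs limit 45 → met
2. emergency evacuation plan present → met
3. condition 'operates past 7 p.m.' does not hold → requirement n/a → met
4. condition 'transports children' holds; staff certified in CPR 2 < 4 → not met
5. state licensing certificate present → met
6. parent notification policy absent → not met
7. condition 'serves infants under 12 months' does not hold → requirement n/a → met
8. general liability coverage $2,150,000 ≥ $1,875,000 → met
Not met: 2 of 8

2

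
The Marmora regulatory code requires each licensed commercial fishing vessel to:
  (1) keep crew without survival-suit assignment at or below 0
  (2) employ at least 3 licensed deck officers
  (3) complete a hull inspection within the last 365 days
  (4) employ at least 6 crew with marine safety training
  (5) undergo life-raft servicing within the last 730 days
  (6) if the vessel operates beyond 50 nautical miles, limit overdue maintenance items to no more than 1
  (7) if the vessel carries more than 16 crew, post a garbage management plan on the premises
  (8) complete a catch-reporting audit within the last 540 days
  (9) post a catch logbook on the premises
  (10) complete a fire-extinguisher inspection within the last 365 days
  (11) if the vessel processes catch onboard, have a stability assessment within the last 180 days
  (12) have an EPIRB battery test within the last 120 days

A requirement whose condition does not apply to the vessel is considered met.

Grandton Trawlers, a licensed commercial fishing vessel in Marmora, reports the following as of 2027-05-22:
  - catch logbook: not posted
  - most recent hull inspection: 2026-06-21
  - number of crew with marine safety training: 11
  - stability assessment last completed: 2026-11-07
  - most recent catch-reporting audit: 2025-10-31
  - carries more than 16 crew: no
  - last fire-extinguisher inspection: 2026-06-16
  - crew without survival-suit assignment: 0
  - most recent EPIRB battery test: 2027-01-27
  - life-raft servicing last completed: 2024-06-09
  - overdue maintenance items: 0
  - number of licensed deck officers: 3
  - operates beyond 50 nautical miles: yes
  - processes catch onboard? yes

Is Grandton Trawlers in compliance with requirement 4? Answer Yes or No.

4. crew with marine safety training 11 ≥ 6 → met

Yes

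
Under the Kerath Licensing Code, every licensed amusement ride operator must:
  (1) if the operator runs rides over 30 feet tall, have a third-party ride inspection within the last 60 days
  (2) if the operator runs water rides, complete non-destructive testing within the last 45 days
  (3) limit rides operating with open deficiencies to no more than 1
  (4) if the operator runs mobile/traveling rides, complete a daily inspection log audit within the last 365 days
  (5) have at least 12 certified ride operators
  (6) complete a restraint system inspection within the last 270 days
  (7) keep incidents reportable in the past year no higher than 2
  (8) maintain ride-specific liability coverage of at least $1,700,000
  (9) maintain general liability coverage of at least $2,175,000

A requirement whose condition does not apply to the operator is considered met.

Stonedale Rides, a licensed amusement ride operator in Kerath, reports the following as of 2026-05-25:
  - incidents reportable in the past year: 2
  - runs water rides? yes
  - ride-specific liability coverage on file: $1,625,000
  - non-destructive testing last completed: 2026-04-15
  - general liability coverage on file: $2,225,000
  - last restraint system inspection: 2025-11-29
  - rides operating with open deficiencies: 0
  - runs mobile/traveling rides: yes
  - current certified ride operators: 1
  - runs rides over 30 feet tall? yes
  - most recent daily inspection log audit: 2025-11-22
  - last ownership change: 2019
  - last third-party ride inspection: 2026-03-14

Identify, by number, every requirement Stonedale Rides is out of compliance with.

1. condition 'runs rides over 30 feet tall' holds; third-party ride inspection 72 days ago vs limit 60 → not met
2. condition 'runs water rides' holds; non-destructive testing 40 days ago vs limit 45 → met
3. rides operating with open deficiencies 0 ≤ 1 → met
4. condition 'runs mobile/traveling rides' holds; daily inspection log audit 184 days ago vs limit 365 → met
5. certified ride operators 1 < 12 → not met
6. restraint system inspection 177 days ago vs limit 270 → met
7. incidents reportable in the past year 2 ≤ 2 → met
8. ride-specific liability coverage $1,625,000 < $1,700,000 → not met
9. general liability coverage $2,225,000 ≥ $2,175,000 → met
Not met: 1, 5, 8

1, 5, 8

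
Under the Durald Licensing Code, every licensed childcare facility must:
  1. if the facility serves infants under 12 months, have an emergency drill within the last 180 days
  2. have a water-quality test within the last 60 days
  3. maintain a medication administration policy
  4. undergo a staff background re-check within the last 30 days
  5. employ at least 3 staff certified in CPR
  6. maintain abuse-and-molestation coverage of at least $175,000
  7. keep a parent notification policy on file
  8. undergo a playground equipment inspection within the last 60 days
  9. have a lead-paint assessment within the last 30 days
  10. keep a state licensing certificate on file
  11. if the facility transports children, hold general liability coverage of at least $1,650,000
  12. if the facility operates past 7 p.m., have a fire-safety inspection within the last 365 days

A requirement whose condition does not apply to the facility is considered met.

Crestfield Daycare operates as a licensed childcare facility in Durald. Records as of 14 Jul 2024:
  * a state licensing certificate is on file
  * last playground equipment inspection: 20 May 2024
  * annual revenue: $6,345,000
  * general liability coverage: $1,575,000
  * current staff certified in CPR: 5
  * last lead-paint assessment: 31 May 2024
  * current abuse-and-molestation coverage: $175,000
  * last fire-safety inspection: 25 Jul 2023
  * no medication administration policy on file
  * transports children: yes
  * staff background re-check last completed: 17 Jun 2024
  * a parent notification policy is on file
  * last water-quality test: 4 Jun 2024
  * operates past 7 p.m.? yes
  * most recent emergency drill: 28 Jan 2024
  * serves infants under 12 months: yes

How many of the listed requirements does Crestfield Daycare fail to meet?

1. condition 'serves infants under 12 months' holds; emergency drill 168 days ago vs limit 180 → met
2. water-quality test 40 days ago vs limit 60 → met
3. medication administration policy absent → not met
4. staff background re-check 27 days ago vs limit 30 → met
5. staff certified in CPR 5 ≥ 3 → met
6. abuse-and-molestation coverage $175,000 ≥ $175,000 → met
7. parent notification policy present → met
8. playground equipment inspection 55 days ago vs limit 60 → met
9. lead-paint assessment 44 days ago vs limit 30 → not met
10. state licensing certificate present → met
11. condition 'transports children' holds; general liability coverage $1,575,000 < $1,650,000 → not met
12. condition 'operates past 7 p.m.' holds; fire-safety inspection 355 days ago vs limit 365 → met
Not met: 3 of 12

3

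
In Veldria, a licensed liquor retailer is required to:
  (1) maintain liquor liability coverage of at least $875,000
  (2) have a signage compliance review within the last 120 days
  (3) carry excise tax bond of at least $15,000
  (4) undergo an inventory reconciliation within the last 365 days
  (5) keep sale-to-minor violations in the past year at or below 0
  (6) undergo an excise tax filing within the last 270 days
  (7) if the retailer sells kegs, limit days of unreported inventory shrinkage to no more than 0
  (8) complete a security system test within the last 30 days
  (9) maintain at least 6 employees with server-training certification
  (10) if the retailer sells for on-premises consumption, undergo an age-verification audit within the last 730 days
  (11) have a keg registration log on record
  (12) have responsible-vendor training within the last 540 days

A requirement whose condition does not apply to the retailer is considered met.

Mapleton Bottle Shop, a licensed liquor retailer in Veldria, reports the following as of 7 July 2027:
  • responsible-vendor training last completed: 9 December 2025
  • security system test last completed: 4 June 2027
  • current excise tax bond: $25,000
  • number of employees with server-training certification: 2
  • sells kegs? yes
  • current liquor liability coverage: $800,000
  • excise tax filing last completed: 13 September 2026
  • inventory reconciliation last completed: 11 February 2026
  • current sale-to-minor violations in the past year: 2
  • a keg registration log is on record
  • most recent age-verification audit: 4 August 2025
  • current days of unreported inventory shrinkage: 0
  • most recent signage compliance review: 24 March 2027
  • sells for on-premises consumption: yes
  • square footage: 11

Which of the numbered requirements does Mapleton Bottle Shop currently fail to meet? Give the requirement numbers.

1. liquor liability coverage $800,000 < $875,000 → not met
2. signage compliance review 105 days ago vs limit 120 → met
3. excise tax bond $25,000 ≥ $15,000 → met
4. inventory reconciliation 511 days ago vs limit 365 → not met
5. sale-to-minor violations in the past year 2 > 0 → not met
6. excise tax filing 297 days ago vs limit 270 → not met
7. condition 'sells kegs' holds; days of unreported inventory shrinkage 0 ≤ 0 → met
8. security system test 33 days ago vs limit 30 → not met
9. employees with server-training certification 2 < 6 → not met
10. condition 'sells for on-premises consumption' holds; age-verification audit 702 days ago vs limit 730 → met
11. keg registration log present → met
12. responsible-vendor training 575 days ago vs limit 540 → not met
Not met: 1, 4, 5, 6, 8, 9, 12

1, 4, 5, 6, 8, 9, 12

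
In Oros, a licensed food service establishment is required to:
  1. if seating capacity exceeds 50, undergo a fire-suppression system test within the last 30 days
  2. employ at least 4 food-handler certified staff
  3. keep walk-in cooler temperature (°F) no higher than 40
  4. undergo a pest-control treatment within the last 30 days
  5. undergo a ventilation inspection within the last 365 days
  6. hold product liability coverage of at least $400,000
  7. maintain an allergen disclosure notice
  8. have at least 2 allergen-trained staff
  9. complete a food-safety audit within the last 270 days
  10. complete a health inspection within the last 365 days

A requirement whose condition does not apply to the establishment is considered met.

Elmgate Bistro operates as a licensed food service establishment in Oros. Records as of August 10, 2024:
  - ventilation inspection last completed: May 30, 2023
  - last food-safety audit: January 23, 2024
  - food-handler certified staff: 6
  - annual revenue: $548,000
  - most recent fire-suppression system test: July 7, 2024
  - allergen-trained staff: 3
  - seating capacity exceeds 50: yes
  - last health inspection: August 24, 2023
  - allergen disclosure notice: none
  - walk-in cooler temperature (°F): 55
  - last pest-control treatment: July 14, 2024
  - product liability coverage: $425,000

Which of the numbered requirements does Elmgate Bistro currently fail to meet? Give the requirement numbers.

1. condition 'seating capacity exceeds 50' holds; fire-suppression system test 34 days ago vs limit 30 → not met
2. food-handler certified staff 6 ≥ 4 → met
3. walk-in cooler temperature (°F) 55 > 40 → not met
4. pest-control treatment 27 days ago vs limit 30 → met
5. ventilation inspection 438 days ago vs limit 365 → not met
6. product liability coverage $425,000 ≥ $400,000 → met
7. allergen disclosure notice absent → not met
8. allergen-trained staff 3 ≥ 2 → met
9. food-safety audit 200 days ago vs limit 270 → met
10. health inspection 352 days ago vs limit 365 → met
Not met: 1, 3, 5, 7

1, 3, 5, 7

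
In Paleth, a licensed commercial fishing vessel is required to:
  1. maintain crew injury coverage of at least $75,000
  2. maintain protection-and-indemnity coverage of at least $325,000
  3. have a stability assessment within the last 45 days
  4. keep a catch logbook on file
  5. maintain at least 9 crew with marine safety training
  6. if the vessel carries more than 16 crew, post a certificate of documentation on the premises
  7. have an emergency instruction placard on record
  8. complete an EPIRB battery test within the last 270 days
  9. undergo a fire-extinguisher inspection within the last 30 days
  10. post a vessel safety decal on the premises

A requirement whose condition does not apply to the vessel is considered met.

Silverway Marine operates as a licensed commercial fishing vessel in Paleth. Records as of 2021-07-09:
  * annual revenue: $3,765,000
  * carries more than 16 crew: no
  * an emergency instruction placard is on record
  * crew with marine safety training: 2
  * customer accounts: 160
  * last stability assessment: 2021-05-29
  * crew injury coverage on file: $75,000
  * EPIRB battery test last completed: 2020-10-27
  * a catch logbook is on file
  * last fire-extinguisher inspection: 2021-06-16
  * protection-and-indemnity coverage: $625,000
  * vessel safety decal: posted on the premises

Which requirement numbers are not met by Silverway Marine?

5

1. crew injury coverage $75,000 ≥ $75,000 → met
2. protection-and-indemnity coverage $625,000 ≥ $325,000 → met
3. stability assessment 41 days ago vs limit 45 → met
4. catch logbook present → met
5. crew with marine safety training 2 < 9 → not met
6. condition 'carries more than 16 crew' does not hold → requirement n/a → met
7. emergency instruction placard present → met
8. EPIRB battery test 255 days ago vs limit 270 → met
9. fire-extinguisher inspection 23 days ago vs limit 30 → met
10. vessel safety decal present → met
Not met: 5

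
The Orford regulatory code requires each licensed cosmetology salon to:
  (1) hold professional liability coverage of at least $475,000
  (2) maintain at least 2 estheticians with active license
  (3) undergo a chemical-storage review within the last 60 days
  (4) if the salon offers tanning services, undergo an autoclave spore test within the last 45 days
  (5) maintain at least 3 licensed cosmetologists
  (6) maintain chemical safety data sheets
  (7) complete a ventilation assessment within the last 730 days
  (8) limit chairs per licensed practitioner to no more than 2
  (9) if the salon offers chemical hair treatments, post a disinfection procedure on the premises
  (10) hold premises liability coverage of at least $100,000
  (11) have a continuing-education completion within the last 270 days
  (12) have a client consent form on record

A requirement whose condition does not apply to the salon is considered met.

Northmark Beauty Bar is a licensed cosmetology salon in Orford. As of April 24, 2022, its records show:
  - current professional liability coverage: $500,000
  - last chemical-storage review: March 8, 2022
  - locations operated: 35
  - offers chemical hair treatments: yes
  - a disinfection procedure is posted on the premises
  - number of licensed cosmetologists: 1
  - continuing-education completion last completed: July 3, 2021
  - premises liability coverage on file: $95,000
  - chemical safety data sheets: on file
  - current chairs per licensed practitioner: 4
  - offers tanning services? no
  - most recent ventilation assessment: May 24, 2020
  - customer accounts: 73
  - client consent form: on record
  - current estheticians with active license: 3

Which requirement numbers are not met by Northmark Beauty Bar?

5, 8, 10, 11

1. professional liability coverage $500,000 ≥ $475,000 → met
2. estheticians with active license 3 ≥ 2 → met
3. chemical-storage review 47 days ago vs limit 60 → met
4. condition 'offers tanning services' does not hold → requirement n/a → met
5. licensed cosmetologists 1 < 3 → not met
6. chemical safety data sheets present → met
7. ventilation assessment 700 days ago vs limit 730 → met
8. chairs per licensed practitioner 4 > 2 → not met
9. condition 'offers chemical hair treatments' holds; disinfection procedure present → met
10. premises liability coverage $95,000 < $100,000 → not met
11. continuing-education completion 295 days ago vs limit 270 → not met
12. client consent form present → met
Not met: 5, 8, 10, 11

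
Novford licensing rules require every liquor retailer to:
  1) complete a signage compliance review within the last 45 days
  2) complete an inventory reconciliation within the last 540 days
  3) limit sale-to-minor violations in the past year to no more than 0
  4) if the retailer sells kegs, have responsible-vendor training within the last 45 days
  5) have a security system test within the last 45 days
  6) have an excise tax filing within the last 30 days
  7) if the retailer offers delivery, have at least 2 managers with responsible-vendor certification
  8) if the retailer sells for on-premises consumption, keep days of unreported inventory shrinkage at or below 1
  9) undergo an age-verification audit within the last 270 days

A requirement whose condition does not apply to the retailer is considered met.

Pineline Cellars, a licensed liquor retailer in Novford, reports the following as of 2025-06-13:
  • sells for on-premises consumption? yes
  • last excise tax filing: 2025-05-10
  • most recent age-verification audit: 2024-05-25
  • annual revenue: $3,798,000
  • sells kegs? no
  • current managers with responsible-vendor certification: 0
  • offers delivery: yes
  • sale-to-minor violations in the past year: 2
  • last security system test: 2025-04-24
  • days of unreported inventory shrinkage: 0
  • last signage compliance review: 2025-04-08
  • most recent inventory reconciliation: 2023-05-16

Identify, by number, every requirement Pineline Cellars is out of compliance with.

1, 2, 3, 5, 6, 7, 9

1. signage compliance review 66 days ago vs limit 45 → not met
2. inventory reconciliation 759 days ago vs limit 540 → not met
3. sale-to-minor violations in the past year 2 > 0 → not met
4. condition 'sells kegs' does not hold → requirement n/a → met
5. security system test 50 days ago vs limit 45 → not met
6. excise tax filing 34 days ago vs limit 30 → not met
7. condition 'offers delivery' holds; managers with responsible-vendor certification 0 < 2 → not met
8. condition 'sells for on-premises consumption' holds; days of unreported inventory shrinkage 0 ≤ 1 → met
9. age-verification audit 384 days ago vs limit 270 → not met
Not met: 1, 2, 3, 5, 6, 7, 9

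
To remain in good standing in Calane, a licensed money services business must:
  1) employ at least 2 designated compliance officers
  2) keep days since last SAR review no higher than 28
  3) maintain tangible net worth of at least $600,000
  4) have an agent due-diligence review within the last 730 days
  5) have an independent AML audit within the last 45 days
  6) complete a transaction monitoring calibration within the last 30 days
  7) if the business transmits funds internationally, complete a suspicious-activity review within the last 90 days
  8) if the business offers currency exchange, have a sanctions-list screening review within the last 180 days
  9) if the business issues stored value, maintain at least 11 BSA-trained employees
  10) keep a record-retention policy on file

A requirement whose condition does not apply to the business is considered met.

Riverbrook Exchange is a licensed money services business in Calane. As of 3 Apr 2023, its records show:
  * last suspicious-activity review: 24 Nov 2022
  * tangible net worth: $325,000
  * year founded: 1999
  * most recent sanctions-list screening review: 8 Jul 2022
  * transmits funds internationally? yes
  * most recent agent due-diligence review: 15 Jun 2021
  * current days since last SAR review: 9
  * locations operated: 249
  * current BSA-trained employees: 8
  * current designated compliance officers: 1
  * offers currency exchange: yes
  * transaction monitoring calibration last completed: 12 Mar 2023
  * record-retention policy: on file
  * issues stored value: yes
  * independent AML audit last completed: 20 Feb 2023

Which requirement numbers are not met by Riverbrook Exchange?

1, 3, 7, 8, 9

1. designated compliance officers 1 < 2 → not met
2. days since last SAR review 9 ≤ 28 → met
3. tangible net worth $325,000 < $600,000 → not met
4. agent due-diligence review 657 days ago vs limit 730 → met
5. independent AML audit 42 days ago vs limit 45 → met
6. transaction monitoring calibration 22 days ago vs limit 30 → met
7. condition 'transmits funds internationally' holds; suspicious-activity review 130 days ago vs limit 90 → not met
8. condition 'offers currency exchange' holds; sanctions-list screening review 269 days ago vs limit 180 → not met
9. condition 'issues stored value' holds; BSA-trained employees 8 < 11 → not met
10. record-retention policy present → met
Not met: 1, 3, 7, 8, 9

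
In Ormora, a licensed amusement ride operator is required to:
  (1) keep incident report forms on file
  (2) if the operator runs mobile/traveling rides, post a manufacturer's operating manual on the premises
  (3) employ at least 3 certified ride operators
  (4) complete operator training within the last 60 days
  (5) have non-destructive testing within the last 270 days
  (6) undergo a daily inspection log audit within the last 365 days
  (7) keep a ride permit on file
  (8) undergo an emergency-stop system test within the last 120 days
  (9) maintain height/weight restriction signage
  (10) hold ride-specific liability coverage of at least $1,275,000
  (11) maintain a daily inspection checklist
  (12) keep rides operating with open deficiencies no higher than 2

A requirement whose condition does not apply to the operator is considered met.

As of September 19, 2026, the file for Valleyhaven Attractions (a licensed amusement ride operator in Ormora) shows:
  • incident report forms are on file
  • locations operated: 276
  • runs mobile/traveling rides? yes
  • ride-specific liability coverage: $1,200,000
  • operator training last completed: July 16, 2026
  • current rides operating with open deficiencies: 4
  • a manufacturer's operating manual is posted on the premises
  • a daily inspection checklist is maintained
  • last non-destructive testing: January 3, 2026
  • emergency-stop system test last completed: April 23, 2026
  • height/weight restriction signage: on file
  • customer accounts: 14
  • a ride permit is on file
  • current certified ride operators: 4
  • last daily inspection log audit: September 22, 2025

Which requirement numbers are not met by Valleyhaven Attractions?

4, 8, 10, 12

1. incident report forms present → met
2. condition 'runs mobile/traveling rides' holds; manufacturer's operating manual present → met
3. certified ride operators 4 ≥ 3 → met
4. operator training 65 days ago vs limit 60 → not met
5. non-destructive testing 259 days ago vs limit 270 → met
6. daily inspection log audit 362 days ago vs limit 365 → met
7. ride permit present → met
8. emergency-stop system test 149 days ago vs limit 120 → not met
9. height/weight restriction signage present → met
10. ride-specific liability coverage $1,200,000 < $1,275,000 → not met
11. daily inspection checklist present → met
12. rides operating with open deficiencies 4 > 2 → not met
Not met: 4, 8, 10, 12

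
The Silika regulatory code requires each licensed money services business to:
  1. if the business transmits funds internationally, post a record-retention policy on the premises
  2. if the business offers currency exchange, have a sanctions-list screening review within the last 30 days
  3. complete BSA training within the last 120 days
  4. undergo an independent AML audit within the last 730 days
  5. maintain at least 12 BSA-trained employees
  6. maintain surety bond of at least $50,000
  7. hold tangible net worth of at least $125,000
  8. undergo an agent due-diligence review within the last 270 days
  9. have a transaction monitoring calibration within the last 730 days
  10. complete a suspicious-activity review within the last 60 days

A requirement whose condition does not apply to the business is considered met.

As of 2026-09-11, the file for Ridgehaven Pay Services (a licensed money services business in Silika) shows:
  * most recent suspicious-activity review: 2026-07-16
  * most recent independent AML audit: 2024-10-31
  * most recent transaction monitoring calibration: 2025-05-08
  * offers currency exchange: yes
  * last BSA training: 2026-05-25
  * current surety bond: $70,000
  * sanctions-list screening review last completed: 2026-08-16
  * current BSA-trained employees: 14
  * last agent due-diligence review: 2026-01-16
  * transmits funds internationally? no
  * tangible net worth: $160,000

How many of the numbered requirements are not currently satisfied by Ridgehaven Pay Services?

1. condition 'transmits funds internationally' does not hold → requirement n/a → met
2. condition 'offers currency exchange' holds; sanctions-list screening review 26 days ago vs limit 30 → met
3. BSA training 109 days ago vs limit 120 → met
4. independent AML audit 680 days ago vs limit 730 → met
5. BSA-trained employees 14 ≥ 12 → met
6. surety bond $70,000 ≥ $50,000 → met
7. tangible net worth $160,000 ≥ $125,000 → met
8. agent due-diligence review 238 days ago vs limit 270 → met
9. transaction monitoring calibration 491 days ago vs limit 730 → met
10. suspicious-activity review 57 days ago vs limit 60 → met
Not met: 0 of 10

0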